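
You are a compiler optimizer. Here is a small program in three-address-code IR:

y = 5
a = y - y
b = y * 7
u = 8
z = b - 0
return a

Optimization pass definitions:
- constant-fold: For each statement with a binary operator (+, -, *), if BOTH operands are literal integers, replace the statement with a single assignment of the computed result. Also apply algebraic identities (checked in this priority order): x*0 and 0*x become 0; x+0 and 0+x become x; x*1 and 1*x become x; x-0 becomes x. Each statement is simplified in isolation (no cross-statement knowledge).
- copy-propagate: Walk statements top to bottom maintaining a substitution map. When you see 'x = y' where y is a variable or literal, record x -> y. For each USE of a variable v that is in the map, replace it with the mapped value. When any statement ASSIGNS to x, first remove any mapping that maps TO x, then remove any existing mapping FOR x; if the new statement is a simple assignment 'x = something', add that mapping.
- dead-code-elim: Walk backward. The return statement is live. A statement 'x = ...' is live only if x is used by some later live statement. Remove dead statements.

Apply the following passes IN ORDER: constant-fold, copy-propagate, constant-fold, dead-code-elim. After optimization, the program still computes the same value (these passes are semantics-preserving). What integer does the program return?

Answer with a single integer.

Answer: 0

Derivation:
Initial IR:
  y = 5
  a = y - y
  b = y * 7
  u = 8
  z = b - 0
  return a
After constant-fold (6 stmts):
  y = 5
  a = y - y
  b = y * 7
  u = 8
  z = b
  return a
After copy-propagate (6 stmts):
  y = 5
  a = 5 - 5
  b = 5 * 7
  u = 8
  z = b
  return a
After constant-fold (6 stmts):
  y = 5
  a = 0
  b = 35
  u = 8
  z = b
  return a
After dead-code-elim (2 stmts):
  a = 0
  return a
Evaluate:
  y = 5  =>  y = 5
  a = y - y  =>  a = 0
  b = y * 7  =>  b = 35
  u = 8  =>  u = 8
  z = b - 0  =>  z = 35
  return a = 0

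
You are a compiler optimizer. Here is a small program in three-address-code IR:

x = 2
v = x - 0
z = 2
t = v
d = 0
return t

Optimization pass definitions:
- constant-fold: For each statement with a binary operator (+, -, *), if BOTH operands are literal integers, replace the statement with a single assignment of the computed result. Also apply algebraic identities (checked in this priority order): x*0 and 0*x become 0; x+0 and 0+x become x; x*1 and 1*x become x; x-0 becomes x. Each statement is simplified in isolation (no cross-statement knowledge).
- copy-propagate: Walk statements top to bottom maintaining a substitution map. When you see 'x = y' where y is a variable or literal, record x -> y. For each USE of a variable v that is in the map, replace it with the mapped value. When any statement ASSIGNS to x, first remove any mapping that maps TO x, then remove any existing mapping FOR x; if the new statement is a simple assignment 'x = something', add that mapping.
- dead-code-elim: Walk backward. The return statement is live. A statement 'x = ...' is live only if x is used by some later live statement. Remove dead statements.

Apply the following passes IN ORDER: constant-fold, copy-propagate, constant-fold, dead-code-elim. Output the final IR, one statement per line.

Answer: return 2

Derivation:
Initial IR:
  x = 2
  v = x - 0
  z = 2
  t = v
  d = 0
  return t
After constant-fold (6 stmts):
  x = 2
  v = x
  z = 2
  t = v
  d = 0
  return t
After copy-propagate (6 stmts):
  x = 2
  v = 2
  z = 2
  t = 2
  d = 0
  return 2
After constant-fold (6 stmts):
  x = 2
  v = 2
  z = 2
  t = 2
  d = 0
  return 2
After dead-code-elim (1 stmts):
  return 2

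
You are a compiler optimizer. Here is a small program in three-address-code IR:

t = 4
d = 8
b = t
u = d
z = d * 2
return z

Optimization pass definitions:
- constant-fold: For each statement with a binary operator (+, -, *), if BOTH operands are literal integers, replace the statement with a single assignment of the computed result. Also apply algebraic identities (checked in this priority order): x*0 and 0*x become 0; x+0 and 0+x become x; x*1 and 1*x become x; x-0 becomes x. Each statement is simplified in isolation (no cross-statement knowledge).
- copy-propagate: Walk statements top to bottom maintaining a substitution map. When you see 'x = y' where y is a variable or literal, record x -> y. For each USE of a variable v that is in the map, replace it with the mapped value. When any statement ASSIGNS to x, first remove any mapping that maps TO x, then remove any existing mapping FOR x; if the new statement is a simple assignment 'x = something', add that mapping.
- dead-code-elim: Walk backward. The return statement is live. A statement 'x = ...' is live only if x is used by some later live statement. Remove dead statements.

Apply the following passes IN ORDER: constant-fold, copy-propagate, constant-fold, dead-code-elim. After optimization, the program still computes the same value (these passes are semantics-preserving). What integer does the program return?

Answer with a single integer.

Initial IR:
  t = 4
  d = 8
  b = t
  u = d
  z = d * 2
  return z
After constant-fold (6 stmts):
  t = 4
  d = 8
  b = t
  u = d
  z = d * 2
  return z
After copy-propagate (6 stmts):
  t = 4
  d = 8
  b = 4
  u = 8
  z = 8 * 2
  return z
After constant-fold (6 stmts):
  t = 4
  d = 8
  b = 4
  u = 8
  z = 16
  return z
After dead-code-elim (2 stmts):
  z = 16
  return z
Evaluate:
  t = 4  =>  t = 4
  d = 8  =>  d = 8
  b = t  =>  b = 4
  u = d  =>  u = 8
  z = d * 2  =>  z = 16
  return z = 16

Answer: 16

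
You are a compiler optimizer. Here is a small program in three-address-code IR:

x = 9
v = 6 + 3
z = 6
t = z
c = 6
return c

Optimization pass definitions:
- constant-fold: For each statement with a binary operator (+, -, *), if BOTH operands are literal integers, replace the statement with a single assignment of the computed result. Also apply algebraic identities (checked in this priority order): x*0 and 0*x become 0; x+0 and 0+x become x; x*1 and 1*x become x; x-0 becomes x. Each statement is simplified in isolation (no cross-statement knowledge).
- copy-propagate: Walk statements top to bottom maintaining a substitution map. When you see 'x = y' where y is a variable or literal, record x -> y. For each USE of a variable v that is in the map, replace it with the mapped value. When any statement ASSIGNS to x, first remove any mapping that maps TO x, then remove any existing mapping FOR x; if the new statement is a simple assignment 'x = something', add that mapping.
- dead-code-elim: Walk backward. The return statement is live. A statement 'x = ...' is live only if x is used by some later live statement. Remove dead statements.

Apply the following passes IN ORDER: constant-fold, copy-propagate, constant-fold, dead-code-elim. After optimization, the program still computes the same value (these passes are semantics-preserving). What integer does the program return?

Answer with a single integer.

Answer: 6

Derivation:
Initial IR:
  x = 9
  v = 6 + 3
  z = 6
  t = z
  c = 6
  return c
After constant-fold (6 stmts):
  x = 9
  v = 9
  z = 6
  t = z
  c = 6
  return c
After copy-propagate (6 stmts):
  x = 9
  v = 9
  z = 6
  t = 6
  c = 6
  return 6
After constant-fold (6 stmts):
  x = 9
  v = 9
  z = 6
  t = 6
  c = 6
  return 6
After dead-code-elim (1 stmts):
  return 6
Evaluate:
  x = 9  =>  x = 9
  v = 6 + 3  =>  v = 9
  z = 6  =>  z = 6
  t = z  =>  t = 6
  c = 6  =>  c = 6
  return c = 6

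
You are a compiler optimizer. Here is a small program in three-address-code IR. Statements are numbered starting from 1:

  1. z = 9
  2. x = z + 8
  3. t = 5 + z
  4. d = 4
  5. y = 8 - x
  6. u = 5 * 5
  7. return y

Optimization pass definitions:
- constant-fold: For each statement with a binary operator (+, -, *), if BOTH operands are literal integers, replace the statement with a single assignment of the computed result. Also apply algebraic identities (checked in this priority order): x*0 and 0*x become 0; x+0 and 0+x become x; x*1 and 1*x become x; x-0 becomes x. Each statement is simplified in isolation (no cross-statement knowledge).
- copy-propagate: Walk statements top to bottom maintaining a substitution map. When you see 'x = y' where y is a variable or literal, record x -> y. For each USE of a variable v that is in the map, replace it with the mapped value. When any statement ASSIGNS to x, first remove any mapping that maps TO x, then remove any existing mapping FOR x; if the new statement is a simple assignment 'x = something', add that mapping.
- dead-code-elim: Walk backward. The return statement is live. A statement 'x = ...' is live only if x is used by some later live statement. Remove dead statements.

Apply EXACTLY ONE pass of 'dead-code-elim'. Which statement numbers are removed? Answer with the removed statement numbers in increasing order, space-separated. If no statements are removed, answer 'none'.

Answer: 3 4 6

Derivation:
Backward liveness scan:
Stmt 1 'z = 9': KEEP (z is live); live-in = []
Stmt 2 'x = z + 8': KEEP (x is live); live-in = ['z']
Stmt 3 't = 5 + z': DEAD (t not in live set ['x'])
Stmt 4 'd = 4': DEAD (d not in live set ['x'])
Stmt 5 'y = 8 - x': KEEP (y is live); live-in = ['x']
Stmt 6 'u = 5 * 5': DEAD (u not in live set ['y'])
Stmt 7 'return y': KEEP (return); live-in = ['y']
Removed statement numbers: [3, 4, 6]
Surviving IR:
  z = 9
  x = z + 8
  y = 8 - x
  return y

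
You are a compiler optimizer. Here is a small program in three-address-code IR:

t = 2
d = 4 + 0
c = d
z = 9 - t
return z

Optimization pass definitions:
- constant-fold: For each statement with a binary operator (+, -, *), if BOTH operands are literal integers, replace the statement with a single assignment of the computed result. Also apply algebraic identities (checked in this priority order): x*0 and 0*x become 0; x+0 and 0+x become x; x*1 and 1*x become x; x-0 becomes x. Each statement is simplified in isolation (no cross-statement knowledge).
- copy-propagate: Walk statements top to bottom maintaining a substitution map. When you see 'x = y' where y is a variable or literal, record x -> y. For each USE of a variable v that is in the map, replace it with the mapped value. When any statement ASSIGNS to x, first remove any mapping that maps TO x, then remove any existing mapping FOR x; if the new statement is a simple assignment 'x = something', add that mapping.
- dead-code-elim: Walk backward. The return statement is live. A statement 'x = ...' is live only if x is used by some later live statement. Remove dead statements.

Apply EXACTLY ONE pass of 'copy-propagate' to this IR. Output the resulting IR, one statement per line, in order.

Answer: t = 2
d = 4 + 0
c = d
z = 9 - 2
return z

Derivation:
Applying copy-propagate statement-by-statement:
  [1] t = 2  (unchanged)
  [2] d = 4 + 0  (unchanged)
  [3] c = d  (unchanged)
  [4] z = 9 - t  -> z = 9 - 2
  [5] return z  (unchanged)
Result (5 stmts):
  t = 2
  d = 4 + 0
  c = d
  z = 9 - 2
  return z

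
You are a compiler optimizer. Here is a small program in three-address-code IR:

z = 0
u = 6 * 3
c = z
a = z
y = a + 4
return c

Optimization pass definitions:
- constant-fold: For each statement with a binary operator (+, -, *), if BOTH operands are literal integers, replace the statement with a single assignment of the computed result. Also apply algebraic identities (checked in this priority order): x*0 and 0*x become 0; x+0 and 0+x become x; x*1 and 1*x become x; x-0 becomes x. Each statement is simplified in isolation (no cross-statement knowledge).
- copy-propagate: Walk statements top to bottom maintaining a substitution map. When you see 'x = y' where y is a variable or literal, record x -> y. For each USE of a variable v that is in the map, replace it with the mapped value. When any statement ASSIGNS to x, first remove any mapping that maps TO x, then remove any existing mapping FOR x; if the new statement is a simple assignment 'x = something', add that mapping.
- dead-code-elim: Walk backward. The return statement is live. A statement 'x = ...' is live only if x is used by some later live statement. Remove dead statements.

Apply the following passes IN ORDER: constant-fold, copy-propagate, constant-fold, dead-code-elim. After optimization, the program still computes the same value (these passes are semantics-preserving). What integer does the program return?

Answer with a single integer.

Initial IR:
  z = 0
  u = 6 * 3
  c = z
  a = z
  y = a + 4
  return c
After constant-fold (6 stmts):
  z = 0
  u = 18
  c = z
  a = z
  y = a + 4
  return c
After copy-propagate (6 stmts):
  z = 0
  u = 18
  c = 0
  a = 0
  y = 0 + 4
  return 0
After constant-fold (6 stmts):
  z = 0
  u = 18
  c = 0
  a = 0
  y = 4
  return 0
After dead-code-elim (1 stmts):
  return 0
Evaluate:
  z = 0  =>  z = 0
  u = 6 * 3  =>  u = 18
  c = z  =>  c = 0
  a = z  =>  a = 0
  y = a + 4  =>  y = 4
  return c = 0

Answer: 0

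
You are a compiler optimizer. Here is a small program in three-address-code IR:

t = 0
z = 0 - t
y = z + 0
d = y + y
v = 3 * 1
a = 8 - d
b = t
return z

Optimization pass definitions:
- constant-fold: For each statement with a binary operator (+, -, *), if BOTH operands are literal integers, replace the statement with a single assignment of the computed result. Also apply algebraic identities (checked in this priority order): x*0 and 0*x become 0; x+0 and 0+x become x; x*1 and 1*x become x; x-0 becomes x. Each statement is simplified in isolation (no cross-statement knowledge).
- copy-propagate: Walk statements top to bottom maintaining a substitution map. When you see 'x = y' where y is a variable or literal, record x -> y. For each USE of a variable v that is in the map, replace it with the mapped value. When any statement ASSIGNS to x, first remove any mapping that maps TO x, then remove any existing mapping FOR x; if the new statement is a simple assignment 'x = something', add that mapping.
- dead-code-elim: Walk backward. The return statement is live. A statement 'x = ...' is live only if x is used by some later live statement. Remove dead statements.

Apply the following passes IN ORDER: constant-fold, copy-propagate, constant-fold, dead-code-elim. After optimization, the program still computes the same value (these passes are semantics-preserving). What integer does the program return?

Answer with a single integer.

Initial IR:
  t = 0
  z = 0 - t
  y = z + 0
  d = y + y
  v = 3 * 1
  a = 8 - d
  b = t
  return z
After constant-fold (8 stmts):
  t = 0
  z = 0 - t
  y = z
  d = y + y
  v = 3
  a = 8 - d
  b = t
  return z
After copy-propagate (8 stmts):
  t = 0
  z = 0 - 0
  y = z
  d = z + z
  v = 3
  a = 8 - d
  b = 0
  return z
After constant-fold (8 stmts):
  t = 0
  z = 0
  y = z
  d = z + z
  v = 3
  a = 8 - d
  b = 0
  return z
After dead-code-elim (2 stmts):
  z = 0
  return z
Evaluate:
  t = 0  =>  t = 0
  z = 0 - t  =>  z = 0
  y = z + 0  =>  y = 0
  d = y + y  =>  d = 0
  v = 3 * 1  =>  v = 3
  a = 8 - d  =>  a = 8
  b = t  =>  b = 0
  return z = 0

Answer: 0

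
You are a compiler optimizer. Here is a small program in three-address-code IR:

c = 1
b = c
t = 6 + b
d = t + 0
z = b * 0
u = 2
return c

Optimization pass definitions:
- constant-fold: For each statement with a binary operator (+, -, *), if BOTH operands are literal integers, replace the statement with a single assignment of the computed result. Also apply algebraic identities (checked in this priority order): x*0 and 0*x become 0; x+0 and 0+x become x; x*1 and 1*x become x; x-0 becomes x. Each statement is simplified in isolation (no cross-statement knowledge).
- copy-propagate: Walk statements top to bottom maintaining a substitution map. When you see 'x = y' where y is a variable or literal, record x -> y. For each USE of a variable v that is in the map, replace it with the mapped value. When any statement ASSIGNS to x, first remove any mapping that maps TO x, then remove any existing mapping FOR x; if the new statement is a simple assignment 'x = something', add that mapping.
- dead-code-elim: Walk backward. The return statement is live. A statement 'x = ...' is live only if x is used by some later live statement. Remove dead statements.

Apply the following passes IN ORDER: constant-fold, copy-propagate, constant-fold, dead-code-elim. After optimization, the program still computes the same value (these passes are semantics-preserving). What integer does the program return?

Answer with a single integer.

Answer: 1

Derivation:
Initial IR:
  c = 1
  b = c
  t = 6 + b
  d = t + 0
  z = b * 0
  u = 2
  return c
After constant-fold (7 stmts):
  c = 1
  b = c
  t = 6 + b
  d = t
  z = 0
  u = 2
  return c
After copy-propagate (7 stmts):
  c = 1
  b = 1
  t = 6 + 1
  d = t
  z = 0
  u = 2
  return 1
After constant-fold (7 stmts):
  c = 1
  b = 1
  t = 7
  d = t
  z = 0
  u = 2
  return 1
After dead-code-elim (1 stmts):
  return 1
Evaluate:
  c = 1  =>  c = 1
  b = c  =>  b = 1
  t = 6 + b  =>  t = 7
  d = t + 0  =>  d = 7
  z = b * 0  =>  z = 0
  u = 2  =>  u = 2
  return c = 1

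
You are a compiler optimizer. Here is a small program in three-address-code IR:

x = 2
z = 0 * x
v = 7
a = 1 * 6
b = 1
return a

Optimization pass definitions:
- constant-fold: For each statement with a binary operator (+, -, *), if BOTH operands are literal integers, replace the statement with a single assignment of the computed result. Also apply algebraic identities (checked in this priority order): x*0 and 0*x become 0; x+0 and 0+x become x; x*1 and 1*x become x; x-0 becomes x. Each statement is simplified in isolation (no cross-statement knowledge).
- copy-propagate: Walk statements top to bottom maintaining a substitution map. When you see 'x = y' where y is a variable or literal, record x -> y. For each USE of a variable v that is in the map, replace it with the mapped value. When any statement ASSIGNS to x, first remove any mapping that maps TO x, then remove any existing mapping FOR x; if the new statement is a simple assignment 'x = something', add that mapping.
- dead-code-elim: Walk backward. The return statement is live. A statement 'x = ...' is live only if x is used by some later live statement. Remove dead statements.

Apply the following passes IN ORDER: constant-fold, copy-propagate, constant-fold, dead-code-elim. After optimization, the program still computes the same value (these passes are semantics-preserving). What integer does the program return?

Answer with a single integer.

Answer: 6

Derivation:
Initial IR:
  x = 2
  z = 0 * x
  v = 7
  a = 1 * 6
  b = 1
  return a
After constant-fold (6 stmts):
  x = 2
  z = 0
  v = 7
  a = 6
  b = 1
  return a
After copy-propagate (6 stmts):
  x = 2
  z = 0
  v = 7
  a = 6
  b = 1
  return 6
After constant-fold (6 stmts):
  x = 2
  z = 0
  v = 7
  a = 6
  b = 1
  return 6
After dead-code-elim (1 stmts):
  return 6
Evaluate:
  x = 2  =>  x = 2
  z = 0 * x  =>  z = 0
  v = 7  =>  v = 7
  a = 1 * 6  =>  a = 6
  b = 1  =>  b = 1
  return a = 6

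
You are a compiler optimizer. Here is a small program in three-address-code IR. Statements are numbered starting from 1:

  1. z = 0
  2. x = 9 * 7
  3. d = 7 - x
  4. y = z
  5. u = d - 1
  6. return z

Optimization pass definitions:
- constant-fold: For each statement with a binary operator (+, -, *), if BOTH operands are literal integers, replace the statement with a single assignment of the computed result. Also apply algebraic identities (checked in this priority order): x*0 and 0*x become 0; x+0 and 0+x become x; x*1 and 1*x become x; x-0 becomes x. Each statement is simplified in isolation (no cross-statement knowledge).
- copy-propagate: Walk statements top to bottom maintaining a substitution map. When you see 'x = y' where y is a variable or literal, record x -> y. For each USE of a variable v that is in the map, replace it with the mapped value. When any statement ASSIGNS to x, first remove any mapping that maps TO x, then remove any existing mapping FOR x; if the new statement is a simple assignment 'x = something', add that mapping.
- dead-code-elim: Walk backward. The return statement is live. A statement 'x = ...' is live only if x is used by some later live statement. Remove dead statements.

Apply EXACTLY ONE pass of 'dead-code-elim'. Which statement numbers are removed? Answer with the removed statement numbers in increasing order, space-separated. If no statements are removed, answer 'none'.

Answer: 2 3 4 5

Derivation:
Backward liveness scan:
Stmt 1 'z = 0': KEEP (z is live); live-in = []
Stmt 2 'x = 9 * 7': DEAD (x not in live set ['z'])
Stmt 3 'd = 7 - x': DEAD (d not in live set ['z'])
Stmt 4 'y = z': DEAD (y not in live set ['z'])
Stmt 5 'u = d - 1': DEAD (u not in live set ['z'])
Stmt 6 'return z': KEEP (return); live-in = ['z']
Removed statement numbers: [2, 3, 4, 5]
Surviving IR:
  z = 0
  return z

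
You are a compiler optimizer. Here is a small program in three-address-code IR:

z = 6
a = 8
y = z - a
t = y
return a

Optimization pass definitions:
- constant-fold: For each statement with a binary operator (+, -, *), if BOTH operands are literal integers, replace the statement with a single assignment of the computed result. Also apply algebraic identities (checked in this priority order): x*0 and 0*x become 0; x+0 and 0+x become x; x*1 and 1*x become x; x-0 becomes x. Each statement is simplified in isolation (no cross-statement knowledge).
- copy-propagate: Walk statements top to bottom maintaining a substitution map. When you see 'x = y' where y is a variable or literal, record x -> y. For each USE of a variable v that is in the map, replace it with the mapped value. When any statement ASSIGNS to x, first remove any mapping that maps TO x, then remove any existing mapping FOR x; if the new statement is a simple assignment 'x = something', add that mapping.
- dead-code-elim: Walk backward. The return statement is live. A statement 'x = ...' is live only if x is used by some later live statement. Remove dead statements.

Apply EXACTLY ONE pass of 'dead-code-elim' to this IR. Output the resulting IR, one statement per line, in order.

Answer: a = 8
return a

Derivation:
Applying dead-code-elim statement-by-statement:
  [5] return a  -> KEEP (return); live=['a']
  [4] t = y  -> DEAD (t not live)
  [3] y = z - a  -> DEAD (y not live)
  [2] a = 8  -> KEEP; live=[]
  [1] z = 6  -> DEAD (z not live)
Result (2 stmts):
  a = 8
  return a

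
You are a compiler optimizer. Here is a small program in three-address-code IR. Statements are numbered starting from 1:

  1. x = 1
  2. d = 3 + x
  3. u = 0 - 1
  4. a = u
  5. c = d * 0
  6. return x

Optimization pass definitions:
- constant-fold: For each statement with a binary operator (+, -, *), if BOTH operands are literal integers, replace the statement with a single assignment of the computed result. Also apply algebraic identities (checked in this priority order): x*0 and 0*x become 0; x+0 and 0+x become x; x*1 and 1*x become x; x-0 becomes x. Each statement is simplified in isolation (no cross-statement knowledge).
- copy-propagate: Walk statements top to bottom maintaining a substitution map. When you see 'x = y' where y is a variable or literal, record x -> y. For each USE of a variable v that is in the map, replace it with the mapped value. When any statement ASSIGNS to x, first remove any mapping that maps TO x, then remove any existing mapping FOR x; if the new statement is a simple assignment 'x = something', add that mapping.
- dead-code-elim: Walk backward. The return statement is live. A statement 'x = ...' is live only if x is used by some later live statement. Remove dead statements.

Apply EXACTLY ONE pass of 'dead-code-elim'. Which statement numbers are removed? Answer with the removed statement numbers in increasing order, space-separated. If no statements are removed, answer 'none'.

Answer: 2 3 4 5

Derivation:
Backward liveness scan:
Stmt 1 'x = 1': KEEP (x is live); live-in = []
Stmt 2 'd = 3 + x': DEAD (d not in live set ['x'])
Stmt 3 'u = 0 - 1': DEAD (u not in live set ['x'])
Stmt 4 'a = u': DEAD (a not in live set ['x'])
Stmt 5 'c = d * 0': DEAD (c not in live set ['x'])
Stmt 6 'return x': KEEP (return); live-in = ['x']
Removed statement numbers: [2, 3, 4, 5]
Surviving IR:
  x = 1
  return x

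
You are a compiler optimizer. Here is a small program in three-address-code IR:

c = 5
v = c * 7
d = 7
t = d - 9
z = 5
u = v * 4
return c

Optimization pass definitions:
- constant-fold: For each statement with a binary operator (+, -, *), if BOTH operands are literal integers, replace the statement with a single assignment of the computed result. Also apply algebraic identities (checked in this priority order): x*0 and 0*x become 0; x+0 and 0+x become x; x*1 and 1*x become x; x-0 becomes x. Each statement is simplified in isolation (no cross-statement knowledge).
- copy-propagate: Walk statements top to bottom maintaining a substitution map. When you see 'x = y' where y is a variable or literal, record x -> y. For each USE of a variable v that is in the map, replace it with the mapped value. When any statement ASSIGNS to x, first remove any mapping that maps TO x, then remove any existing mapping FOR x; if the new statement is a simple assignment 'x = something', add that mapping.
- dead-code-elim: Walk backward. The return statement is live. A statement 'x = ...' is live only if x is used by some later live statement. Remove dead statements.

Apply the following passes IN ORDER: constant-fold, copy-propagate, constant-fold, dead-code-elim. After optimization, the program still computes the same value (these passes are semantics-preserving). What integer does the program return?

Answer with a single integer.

Answer: 5

Derivation:
Initial IR:
  c = 5
  v = c * 7
  d = 7
  t = d - 9
  z = 5
  u = v * 4
  return c
After constant-fold (7 stmts):
  c = 5
  v = c * 7
  d = 7
  t = d - 9
  z = 5
  u = v * 4
  return c
After copy-propagate (7 stmts):
  c = 5
  v = 5 * 7
  d = 7
  t = 7 - 9
  z = 5
  u = v * 4
  return 5
After constant-fold (7 stmts):
  c = 5
  v = 35
  d = 7
  t = -2
  z = 5
  u = v * 4
  return 5
After dead-code-elim (1 stmts):
  return 5
Evaluate:
  c = 5  =>  c = 5
  v = c * 7  =>  v = 35
  d = 7  =>  d = 7
  t = d - 9  =>  t = -2
  z = 5  =>  z = 5
  u = v * 4  =>  u = 140
  return c = 5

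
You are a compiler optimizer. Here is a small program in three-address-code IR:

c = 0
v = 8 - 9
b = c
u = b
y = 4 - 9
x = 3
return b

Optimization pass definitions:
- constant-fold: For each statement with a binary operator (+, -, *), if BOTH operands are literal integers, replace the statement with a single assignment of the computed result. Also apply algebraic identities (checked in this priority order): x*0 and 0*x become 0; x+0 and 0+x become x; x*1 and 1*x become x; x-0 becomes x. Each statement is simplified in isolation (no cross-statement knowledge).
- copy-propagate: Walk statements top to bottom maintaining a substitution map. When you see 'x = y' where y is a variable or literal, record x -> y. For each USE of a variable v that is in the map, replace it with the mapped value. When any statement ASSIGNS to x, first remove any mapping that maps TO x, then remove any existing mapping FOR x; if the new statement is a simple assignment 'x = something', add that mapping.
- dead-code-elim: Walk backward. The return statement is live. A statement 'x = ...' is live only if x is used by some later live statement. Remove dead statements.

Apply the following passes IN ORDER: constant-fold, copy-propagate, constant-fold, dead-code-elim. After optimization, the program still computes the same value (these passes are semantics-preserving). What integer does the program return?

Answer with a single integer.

Answer: 0

Derivation:
Initial IR:
  c = 0
  v = 8 - 9
  b = c
  u = b
  y = 4 - 9
  x = 3
  return b
After constant-fold (7 stmts):
  c = 0
  v = -1
  b = c
  u = b
  y = -5
  x = 3
  return b
After copy-propagate (7 stmts):
  c = 0
  v = -1
  b = 0
  u = 0
  y = -5
  x = 3
  return 0
After constant-fold (7 stmts):
  c = 0
  v = -1
  b = 0
  u = 0
  y = -5
  x = 3
  return 0
After dead-code-elim (1 stmts):
  return 0
Evaluate:
  c = 0  =>  c = 0
  v = 8 - 9  =>  v = -1
  b = c  =>  b = 0
  u = b  =>  u = 0
  y = 4 - 9  =>  y = -5
  x = 3  =>  x = 3
  return b = 0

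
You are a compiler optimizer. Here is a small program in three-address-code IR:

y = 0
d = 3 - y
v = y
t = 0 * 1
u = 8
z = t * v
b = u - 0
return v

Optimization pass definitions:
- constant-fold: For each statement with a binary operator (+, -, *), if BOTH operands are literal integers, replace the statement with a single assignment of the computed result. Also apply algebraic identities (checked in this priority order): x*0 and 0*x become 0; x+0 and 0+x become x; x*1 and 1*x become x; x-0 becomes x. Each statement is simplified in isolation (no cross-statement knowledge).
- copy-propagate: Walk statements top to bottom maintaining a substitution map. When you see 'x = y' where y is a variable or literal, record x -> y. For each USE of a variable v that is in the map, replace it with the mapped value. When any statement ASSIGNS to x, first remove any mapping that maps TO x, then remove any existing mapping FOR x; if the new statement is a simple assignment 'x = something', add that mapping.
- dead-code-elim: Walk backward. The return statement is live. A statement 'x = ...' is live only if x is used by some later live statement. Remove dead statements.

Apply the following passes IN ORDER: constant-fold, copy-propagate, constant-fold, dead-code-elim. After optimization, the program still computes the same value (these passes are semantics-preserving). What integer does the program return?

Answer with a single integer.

Initial IR:
  y = 0
  d = 3 - y
  v = y
  t = 0 * 1
  u = 8
  z = t * v
  b = u - 0
  return v
After constant-fold (8 stmts):
  y = 0
  d = 3 - y
  v = y
  t = 0
  u = 8
  z = t * v
  b = u
  return v
After copy-propagate (8 stmts):
  y = 0
  d = 3 - 0
  v = 0
  t = 0
  u = 8
  z = 0 * 0
  b = 8
  return 0
After constant-fold (8 stmts):
  y = 0
  d = 3
  v = 0
  t = 0
  u = 8
  z = 0
  b = 8
  return 0
After dead-code-elim (1 stmts):
  return 0
Evaluate:
  y = 0  =>  y = 0
  d = 3 - y  =>  d = 3
  v = y  =>  v = 0
  t = 0 * 1  =>  t = 0
  u = 8  =>  u = 8
  z = t * v  =>  z = 0
  b = u - 0  =>  b = 8
  return v = 0

Answer: 0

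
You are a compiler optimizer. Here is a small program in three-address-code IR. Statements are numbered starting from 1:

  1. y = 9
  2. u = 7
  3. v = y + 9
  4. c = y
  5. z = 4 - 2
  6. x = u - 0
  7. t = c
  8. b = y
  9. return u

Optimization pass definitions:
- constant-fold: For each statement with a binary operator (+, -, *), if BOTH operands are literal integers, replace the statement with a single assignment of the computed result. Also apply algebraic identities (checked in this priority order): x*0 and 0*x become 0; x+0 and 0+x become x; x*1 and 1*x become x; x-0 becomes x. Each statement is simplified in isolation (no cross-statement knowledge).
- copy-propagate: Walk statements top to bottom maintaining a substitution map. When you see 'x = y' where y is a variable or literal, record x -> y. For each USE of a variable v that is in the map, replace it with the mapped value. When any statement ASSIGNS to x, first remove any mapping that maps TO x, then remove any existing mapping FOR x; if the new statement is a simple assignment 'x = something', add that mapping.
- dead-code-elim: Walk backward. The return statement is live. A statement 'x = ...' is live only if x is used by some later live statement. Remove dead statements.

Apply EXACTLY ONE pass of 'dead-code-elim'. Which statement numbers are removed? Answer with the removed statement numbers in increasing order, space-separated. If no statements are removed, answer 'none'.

Answer: 1 3 4 5 6 7 8

Derivation:
Backward liveness scan:
Stmt 1 'y = 9': DEAD (y not in live set [])
Stmt 2 'u = 7': KEEP (u is live); live-in = []
Stmt 3 'v = y + 9': DEAD (v not in live set ['u'])
Stmt 4 'c = y': DEAD (c not in live set ['u'])
Stmt 5 'z = 4 - 2': DEAD (z not in live set ['u'])
Stmt 6 'x = u - 0': DEAD (x not in live set ['u'])
Stmt 7 't = c': DEAD (t not in live set ['u'])
Stmt 8 'b = y': DEAD (b not in live set ['u'])
Stmt 9 'return u': KEEP (return); live-in = ['u']
Removed statement numbers: [1, 3, 4, 5, 6, 7, 8]
Surviving IR:
  u = 7
  return u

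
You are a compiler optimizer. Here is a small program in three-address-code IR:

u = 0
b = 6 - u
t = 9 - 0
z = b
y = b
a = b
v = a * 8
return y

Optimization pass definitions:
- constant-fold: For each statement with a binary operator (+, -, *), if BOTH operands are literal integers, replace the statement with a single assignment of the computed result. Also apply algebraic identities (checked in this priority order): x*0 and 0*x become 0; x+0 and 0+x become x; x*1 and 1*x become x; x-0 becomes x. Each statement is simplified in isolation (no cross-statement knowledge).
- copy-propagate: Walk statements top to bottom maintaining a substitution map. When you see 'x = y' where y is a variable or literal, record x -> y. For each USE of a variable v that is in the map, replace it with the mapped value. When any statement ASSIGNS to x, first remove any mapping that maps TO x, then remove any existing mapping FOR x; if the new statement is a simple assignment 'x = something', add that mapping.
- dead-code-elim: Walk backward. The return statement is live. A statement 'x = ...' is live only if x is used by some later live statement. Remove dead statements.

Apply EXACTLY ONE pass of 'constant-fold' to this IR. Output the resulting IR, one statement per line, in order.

Answer: u = 0
b = 6 - u
t = 9
z = b
y = b
a = b
v = a * 8
return y

Derivation:
Applying constant-fold statement-by-statement:
  [1] u = 0  (unchanged)
  [2] b = 6 - u  (unchanged)
  [3] t = 9 - 0  -> t = 9
  [4] z = b  (unchanged)
  [5] y = b  (unchanged)
  [6] a = b  (unchanged)
  [7] v = a * 8  (unchanged)
  [8] return y  (unchanged)
Result (8 stmts):
  u = 0
  b = 6 - u
  t = 9
  z = b
  y = b
  a = b
  v = a * 8
  return y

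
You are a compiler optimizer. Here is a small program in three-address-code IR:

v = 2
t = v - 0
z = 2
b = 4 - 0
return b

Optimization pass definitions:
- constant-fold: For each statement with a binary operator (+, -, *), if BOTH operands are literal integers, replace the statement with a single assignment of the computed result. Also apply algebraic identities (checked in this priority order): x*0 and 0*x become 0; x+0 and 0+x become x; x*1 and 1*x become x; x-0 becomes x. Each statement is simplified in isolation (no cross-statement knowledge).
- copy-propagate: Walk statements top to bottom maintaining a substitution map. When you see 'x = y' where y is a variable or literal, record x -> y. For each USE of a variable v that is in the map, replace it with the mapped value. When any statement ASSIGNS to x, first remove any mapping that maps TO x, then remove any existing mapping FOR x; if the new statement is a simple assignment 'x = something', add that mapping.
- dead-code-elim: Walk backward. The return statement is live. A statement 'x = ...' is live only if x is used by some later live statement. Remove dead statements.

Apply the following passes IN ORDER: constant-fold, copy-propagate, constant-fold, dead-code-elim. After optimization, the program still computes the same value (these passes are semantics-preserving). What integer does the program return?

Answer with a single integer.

Initial IR:
  v = 2
  t = v - 0
  z = 2
  b = 4 - 0
  return b
After constant-fold (5 stmts):
  v = 2
  t = v
  z = 2
  b = 4
  return b
After copy-propagate (5 stmts):
  v = 2
  t = 2
  z = 2
  b = 4
  return 4
After constant-fold (5 stmts):
  v = 2
  t = 2
  z = 2
  b = 4
  return 4
After dead-code-elim (1 stmts):
  return 4
Evaluate:
  v = 2  =>  v = 2
  t = v - 0  =>  t = 2
  z = 2  =>  z = 2
  b = 4 - 0  =>  b = 4
  return b = 4

Answer: 4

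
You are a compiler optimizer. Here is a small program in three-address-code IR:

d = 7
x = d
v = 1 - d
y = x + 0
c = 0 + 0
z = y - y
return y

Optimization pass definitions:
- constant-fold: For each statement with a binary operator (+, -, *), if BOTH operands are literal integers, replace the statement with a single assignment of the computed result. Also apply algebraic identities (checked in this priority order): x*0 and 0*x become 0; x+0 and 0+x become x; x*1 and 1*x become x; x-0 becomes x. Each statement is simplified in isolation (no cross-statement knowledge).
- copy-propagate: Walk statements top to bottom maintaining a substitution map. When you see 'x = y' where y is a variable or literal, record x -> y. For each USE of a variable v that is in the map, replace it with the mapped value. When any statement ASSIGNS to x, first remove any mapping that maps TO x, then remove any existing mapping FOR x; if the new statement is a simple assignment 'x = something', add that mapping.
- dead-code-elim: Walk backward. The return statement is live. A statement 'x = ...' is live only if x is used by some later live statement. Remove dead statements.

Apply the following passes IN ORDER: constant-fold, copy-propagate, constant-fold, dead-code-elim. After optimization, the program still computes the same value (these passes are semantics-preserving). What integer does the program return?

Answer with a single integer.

Initial IR:
  d = 7
  x = d
  v = 1 - d
  y = x + 0
  c = 0 + 0
  z = y - y
  return y
After constant-fold (7 stmts):
  d = 7
  x = d
  v = 1 - d
  y = x
  c = 0
  z = y - y
  return y
After copy-propagate (7 stmts):
  d = 7
  x = 7
  v = 1 - 7
  y = 7
  c = 0
  z = 7 - 7
  return 7
After constant-fold (7 stmts):
  d = 7
  x = 7
  v = -6
  y = 7
  c = 0
  z = 0
  return 7
After dead-code-elim (1 stmts):
  return 7
Evaluate:
  d = 7  =>  d = 7
  x = d  =>  x = 7
  v = 1 - d  =>  v = -6
  y = x + 0  =>  y = 7
  c = 0 + 0  =>  c = 0
  z = y - y  =>  z = 0
  return y = 7

Answer: 7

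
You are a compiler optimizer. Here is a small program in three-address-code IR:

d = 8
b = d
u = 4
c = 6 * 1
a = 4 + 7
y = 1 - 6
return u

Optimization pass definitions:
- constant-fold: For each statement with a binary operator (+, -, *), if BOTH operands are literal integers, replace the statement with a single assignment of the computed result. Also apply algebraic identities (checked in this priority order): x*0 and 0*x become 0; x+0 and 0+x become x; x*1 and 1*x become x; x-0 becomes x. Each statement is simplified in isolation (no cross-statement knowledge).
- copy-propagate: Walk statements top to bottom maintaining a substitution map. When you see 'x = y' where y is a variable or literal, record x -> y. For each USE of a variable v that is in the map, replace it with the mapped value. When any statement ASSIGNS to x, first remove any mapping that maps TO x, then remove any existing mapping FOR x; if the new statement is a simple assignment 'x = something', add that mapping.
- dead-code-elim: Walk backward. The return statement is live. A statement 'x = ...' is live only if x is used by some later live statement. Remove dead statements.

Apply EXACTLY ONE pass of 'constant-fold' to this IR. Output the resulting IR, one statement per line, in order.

Answer: d = 8
b = d
u = 4
c = 6
a = 11
y = -5
return u

Derivation:
Applying constant-fold statement-by-statement:
  [1] d = 8  (unchanged)
  [2] b = d  (unchanged)
  [3] u = 4  (unchanged)
  [4] c = 6 * 1  -> c = 6
  [5] a = 4 + 7  -> a = 11
  [6] y = 1 - 6  -> y = -5
  [7] return u  (unchanged)
Result (7 stmts):
  d = 8
  b = d
  u = 4
  c = 6
  a = 11
  y = -5
  return u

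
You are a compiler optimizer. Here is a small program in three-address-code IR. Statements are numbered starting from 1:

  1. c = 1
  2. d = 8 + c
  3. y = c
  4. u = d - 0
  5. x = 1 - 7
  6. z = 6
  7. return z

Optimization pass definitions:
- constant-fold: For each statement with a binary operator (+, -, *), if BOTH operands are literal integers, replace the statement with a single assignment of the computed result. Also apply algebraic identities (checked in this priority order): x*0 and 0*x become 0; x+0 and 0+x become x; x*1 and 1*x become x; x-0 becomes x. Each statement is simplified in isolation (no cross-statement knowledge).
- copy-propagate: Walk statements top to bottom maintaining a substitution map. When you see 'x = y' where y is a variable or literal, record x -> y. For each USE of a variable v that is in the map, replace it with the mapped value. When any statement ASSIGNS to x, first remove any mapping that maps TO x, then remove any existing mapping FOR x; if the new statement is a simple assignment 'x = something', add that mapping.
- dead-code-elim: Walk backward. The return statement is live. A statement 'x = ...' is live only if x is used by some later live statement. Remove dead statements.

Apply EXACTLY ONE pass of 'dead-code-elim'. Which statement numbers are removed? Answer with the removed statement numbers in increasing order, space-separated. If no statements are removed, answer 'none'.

Answer: 1 2 3 4 5

Derivation:
Backward liveness scan:
Stmt 1 'c = 1': DEAD (c not in live set [])
Stmt 2 'd = 8 + c': DEAD (d not in live set [])
Stmt 3 'y = c': DEAD (y not in live set [])
Stmt 4 'u = d - 0': DEAD (u not in live set [])
Stmt 5 'x = 1 - 7': DEAD (x not in live set [])
Stmt 6 'z = 6': KEEP (z is live); live-in = []
Stmt 7 'return z': KEEP (return); live-in = ['z']
Removed statement numbers: [1, 2, 3, 4, 5]
Surviving IR:
  z = 6
  return z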